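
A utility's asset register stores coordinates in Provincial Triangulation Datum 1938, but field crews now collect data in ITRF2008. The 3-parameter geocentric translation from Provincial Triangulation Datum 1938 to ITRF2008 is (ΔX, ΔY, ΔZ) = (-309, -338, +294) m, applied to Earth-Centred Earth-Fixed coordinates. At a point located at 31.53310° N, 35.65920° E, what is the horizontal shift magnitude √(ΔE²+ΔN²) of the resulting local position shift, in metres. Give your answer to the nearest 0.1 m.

494.1 m

The local east axis at (φ, λ) is (−sin λ, cos λ, 0), so ΔE = −sin(35.65920°)·(-309) + cos(35.65920°)·(-338) = -94.49 m.
The local north axis is (−sin φ cos λ, −sin φ sin λ, cos φ), giving ΔN = 131.303 + 103.051 + 250.587 = 484.94 m.
Horizontal magnitude = √(ΔE² + ΔN²) = √((-94.49)² + 484.94²) = 494.06 m.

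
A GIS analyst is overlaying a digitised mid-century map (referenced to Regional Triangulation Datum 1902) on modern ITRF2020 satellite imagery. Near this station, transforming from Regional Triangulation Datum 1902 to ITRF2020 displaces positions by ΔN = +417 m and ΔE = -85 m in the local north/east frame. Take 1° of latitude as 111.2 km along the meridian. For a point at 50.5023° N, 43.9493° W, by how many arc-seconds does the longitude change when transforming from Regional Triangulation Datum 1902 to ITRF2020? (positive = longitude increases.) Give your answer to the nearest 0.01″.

At latitude 50.5023°, cos φ = 0.636047.
1° of longitude at this latitude = 111.2 × cos φ = 70.73 km, so Δλ = -85.0 / 70728.5 = -0.0012018° = -4.326″.

Δλ = -4.33″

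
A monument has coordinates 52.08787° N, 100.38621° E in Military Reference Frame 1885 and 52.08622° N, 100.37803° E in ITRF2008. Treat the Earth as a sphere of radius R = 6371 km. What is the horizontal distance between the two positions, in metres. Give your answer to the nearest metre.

588 m

Δφ = 52.08622° − 52.08787° = -0.00165°; Δλ = 100.37803° − 100.38621° = -0.00818°.
1° along a meridian = πR/180 = 111195 m.
ΔN = Δφ × 111195 = -183.5 m; ΔE = Δλ × 111195 × cos(52.08787°) = -0.00818 × 111195 × 0.614452 = -558.9 m.
Distance = √(ΔE² + ΔN²) = √((-558.9)² + (-183.5)²) = 588.2 m.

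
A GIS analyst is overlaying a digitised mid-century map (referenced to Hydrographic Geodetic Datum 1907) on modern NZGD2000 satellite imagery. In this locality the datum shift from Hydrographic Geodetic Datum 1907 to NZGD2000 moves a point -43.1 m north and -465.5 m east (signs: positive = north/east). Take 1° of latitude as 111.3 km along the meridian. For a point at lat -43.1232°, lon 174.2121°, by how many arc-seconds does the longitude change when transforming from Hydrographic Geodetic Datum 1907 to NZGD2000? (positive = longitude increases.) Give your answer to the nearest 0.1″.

Δλ = -20.6″

At latitude -43.1232°, cos φ = 0.729886.
1° of longitude at this latitude = 111.3 × cos φ = 81.24 km, so Δλ = -465.5 / 81236.3 = -0.0057302° = -20.629″.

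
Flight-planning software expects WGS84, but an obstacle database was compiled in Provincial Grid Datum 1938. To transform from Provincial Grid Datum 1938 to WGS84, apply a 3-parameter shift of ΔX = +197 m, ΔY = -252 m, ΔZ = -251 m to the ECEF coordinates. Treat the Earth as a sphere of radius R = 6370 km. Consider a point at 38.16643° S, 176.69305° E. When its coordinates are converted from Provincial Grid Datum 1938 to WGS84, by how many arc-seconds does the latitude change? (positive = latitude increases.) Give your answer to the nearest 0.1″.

sin φ = -0.617948, cos φ = 0.786219, sin λ = 0.057685, cos λ = -0.998335.
North component: ΔN = −sin φ cos λ·ΔX − sin φ sin λ·ΔY + cos φ·ΔZ = −(-0.617948)(-0.998335)(197) − (-0.617948)(0.057685)(-252) + (0.786219)(-251) = -327.86 m.
1° of latitude spans πR/180 = 111177 m, so Δφ = -327.86 / 111177 × 3600 = -10.616″.

Δφ = -10.6″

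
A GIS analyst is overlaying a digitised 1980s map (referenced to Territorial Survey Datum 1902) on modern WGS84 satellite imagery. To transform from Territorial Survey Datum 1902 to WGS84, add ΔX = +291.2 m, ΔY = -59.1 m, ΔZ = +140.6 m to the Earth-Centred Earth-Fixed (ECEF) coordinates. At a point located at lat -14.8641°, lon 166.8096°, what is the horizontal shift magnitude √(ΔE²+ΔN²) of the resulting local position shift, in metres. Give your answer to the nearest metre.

At φ = -14.8641°, λ = 166.8096°: sin φ = -0.256527, cos φ = 0.966537, sin λ = 0.228188, cos λ = -0.973617.
ΔE = −sin λ·ΔX + cos λ·ΔY = −(0.228188)·(291.2) + (-0.973617)·(-59.1) = -8.91 m.
ΔN = −sin φ cos λ·ΔX − sin φ sin λ·ΔY + cos φ·ΔZ = −(-0.256527)(-0.973617)(291.2) − (-0.256527)(0.228188)(-59.1) + (0.966537)(140.6) = 59.71 m.
Horizontal magnitude = √(ΔE² + ΔN²) = √((-8.91)² + 59.71²) = 60.37 m.

60 m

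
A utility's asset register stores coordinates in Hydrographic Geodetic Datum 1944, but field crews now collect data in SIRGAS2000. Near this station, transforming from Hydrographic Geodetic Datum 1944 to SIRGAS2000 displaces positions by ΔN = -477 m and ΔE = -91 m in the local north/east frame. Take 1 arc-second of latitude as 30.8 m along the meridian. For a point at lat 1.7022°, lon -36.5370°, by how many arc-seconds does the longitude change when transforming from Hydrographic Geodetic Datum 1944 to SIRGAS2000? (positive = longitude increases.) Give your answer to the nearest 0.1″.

At latitude 1.7022°, cos φ = 0.999559.
1″ of longitude at this latitude = 30.80 × cos φ = 30.7864 m, so Δλ = -91.0 / 30.7864 = -2.956″.

Δλ = -3.0″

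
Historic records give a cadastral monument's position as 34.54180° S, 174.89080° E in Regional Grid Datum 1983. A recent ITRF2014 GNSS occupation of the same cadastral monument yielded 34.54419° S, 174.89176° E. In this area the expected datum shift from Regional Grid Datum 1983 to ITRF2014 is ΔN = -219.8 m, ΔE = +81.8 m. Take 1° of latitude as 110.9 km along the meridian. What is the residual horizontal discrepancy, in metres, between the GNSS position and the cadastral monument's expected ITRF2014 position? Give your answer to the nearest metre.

46 m

Observed coordinate differences: Δφ = -0.00239°, Δλ = +0.00096°.
Converting to metres (1° lat = 110900 m, cos φ = 0.823713): observed ΔN = -265.1 m, observed ΔE = 87.7 m.
Subtracting the expected shift leaves a residual of -265.1 − (-219.8) = -45.3 m north and 87.7 − (81.8) = 5.9 m east.
Residual distance = √((-45.3)² + 5.9²) = 45.6 m.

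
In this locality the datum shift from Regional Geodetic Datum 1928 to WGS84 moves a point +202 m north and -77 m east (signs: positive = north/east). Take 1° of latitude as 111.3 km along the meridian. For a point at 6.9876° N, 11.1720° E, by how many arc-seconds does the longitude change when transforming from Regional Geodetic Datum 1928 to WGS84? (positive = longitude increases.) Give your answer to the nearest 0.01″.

At latitude 6.9876°, cos φ = 0.992573.
1° of longitude at this latitude = 111.3 × cos φ = 110.47 km, so Δλ = -77.0 / 110473.3 = -0.0006970° = -2.509″.

Δλ = -2.51″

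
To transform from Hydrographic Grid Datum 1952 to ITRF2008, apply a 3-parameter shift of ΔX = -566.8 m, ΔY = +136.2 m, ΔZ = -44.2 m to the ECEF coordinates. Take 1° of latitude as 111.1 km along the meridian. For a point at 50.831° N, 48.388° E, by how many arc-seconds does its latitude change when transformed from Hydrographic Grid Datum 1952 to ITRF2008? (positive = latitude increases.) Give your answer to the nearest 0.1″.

Δφ = 6.0″

sin φ = 0.775286, cos φ = 0.631610, sin λ = 0.747659, cos λ = 0.664083.
North component: ΔN = −sin φ cos λ·ΔX − sin φ sin λ·ΔY + cos φ·ΔZ = −(0.775286)(0.664083)(-566.8) − (0.775286)(0.747659)(136.2) + (0.631610)(-44.2) = 184.95 m.
1° of latitude spans 111100 m, so Δφ = 184.95 / 111100 × 3600 = 5.993″.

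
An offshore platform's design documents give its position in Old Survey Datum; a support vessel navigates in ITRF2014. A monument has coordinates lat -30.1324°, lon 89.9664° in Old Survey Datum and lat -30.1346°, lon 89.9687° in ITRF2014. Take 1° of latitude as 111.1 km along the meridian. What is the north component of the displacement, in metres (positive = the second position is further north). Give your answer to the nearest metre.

Δφ = -30.1346° − -30.1324° = -0.0022°; Δλ = 89.9687° − 89.9664° = +0.0023°.
ΔN = Δφ × 111100 = -244.4 m; ΔE = Δλ × 111100 × cos(-30.1324°) = +0.0023 × 111100 × 0.864868 = 221.0 m.

ΔN = -244 m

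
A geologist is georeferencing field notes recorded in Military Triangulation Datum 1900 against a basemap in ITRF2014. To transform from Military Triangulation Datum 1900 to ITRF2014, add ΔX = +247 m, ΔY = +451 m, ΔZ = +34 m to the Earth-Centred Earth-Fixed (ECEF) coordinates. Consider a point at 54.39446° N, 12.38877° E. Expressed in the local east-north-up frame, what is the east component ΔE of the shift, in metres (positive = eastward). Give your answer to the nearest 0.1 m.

The local east axis at (φ, λ) is (−sin λ, cos λ, 0), so ΔE = −sin(12.38877°)·247 + cos(12.38877°)·451 = 387.51 m.

ΔE = 387.5 m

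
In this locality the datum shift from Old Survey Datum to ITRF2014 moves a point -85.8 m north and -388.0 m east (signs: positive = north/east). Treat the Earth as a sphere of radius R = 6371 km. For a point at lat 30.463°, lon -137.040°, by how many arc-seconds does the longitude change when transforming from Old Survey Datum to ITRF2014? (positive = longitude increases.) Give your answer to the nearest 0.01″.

At latitude 30.463°, cos φ = 0.861957.
One radian of longitude at latitude φ spans R cos φ, so Δλ = ΔE / (R cos φ) = -388.0 / (6371000 × 0.861957) = -7.0654e-05 rad = -14.573″.

Δλ = -14.57″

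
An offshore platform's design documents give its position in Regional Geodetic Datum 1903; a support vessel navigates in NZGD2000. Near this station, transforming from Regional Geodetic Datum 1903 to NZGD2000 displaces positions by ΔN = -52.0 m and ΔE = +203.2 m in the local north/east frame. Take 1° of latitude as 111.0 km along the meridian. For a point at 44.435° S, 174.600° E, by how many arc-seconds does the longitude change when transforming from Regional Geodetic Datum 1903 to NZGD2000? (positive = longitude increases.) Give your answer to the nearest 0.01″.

Δλ = 9.23″

At latitude -44.435°, cos φ = 0.714045.
1° of longitude at this latitude = 111.0 × cos φ = 79.26 km, so Δλ = 203.2 / 79259.0 = 0.0025637° = 9.229″.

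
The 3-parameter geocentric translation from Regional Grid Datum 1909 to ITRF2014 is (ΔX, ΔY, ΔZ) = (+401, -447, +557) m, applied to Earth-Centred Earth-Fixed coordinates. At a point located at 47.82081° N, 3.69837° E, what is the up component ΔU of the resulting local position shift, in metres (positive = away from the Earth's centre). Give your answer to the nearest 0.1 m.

ΔU = 662.1 m

The local up (radial) axis is (cos φ cos λ, cos φ sin λ, sin φ), giving ΔU = 268.691 − 19.360 + 412.764 = 662.10 m.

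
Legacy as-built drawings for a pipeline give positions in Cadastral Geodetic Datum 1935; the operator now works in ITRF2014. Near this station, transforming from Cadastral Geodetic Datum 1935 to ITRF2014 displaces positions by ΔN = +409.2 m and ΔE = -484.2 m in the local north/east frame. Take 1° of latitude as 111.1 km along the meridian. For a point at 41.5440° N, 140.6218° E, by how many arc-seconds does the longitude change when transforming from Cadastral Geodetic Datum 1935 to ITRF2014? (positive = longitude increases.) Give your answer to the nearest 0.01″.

Δλ = -20.96″

At latitude 41.5440°, cos φ = 0.748447.
1° of longitude at this latitude = 111.1 × cos φ = 83.15 km, so Δλ = -484.2 / 83152.4 = -0.0058230° = -20.963″.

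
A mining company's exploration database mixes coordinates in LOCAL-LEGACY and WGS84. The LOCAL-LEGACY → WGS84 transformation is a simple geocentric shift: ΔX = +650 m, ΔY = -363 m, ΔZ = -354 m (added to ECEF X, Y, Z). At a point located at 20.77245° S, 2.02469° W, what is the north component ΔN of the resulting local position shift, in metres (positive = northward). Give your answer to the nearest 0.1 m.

The local north axis is (−sin φ cos λ, −sin φ sin λ, cos φ), giving ΔN = 230.383 + 4.548 − 330.989 = -96.06 m.

ΔN = -96.1 m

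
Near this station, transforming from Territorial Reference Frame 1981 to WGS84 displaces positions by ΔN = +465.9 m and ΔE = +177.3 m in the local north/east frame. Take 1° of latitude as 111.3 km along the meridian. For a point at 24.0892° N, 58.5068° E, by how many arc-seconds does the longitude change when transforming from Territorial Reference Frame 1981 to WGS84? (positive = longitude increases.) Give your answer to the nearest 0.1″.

At latitude 24.0892°, cos φ = 0.912911.
1° of longitude at this latitude = 111.3 × cos φ = 101.61 km, so Δλ = 177.3 / 101607.0 = 0.0017450° = 6.282″.

Δλ = 6.3″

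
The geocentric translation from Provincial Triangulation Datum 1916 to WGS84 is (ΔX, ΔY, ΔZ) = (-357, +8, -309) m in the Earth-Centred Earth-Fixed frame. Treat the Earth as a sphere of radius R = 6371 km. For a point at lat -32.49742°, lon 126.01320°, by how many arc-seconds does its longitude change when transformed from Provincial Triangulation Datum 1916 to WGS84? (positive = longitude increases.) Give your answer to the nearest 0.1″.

Δλ = 10.9″

sin φ = -0.537262, cos φ = 0.843416, sin λ = 0.808882, cos λ = -0.587972.
East component: ΔE = −sin λ·ΔX + cos λ·ΔY = −(0.808882)(-357) + (-0.587972)(8) = 284.07 m.
1° of latitude spans πR/180 = 111195 m; at latitude φ, 1° of longitude spans that × cos φ = 93783.5 m, so Δλ = 284.07 / 93783.5 × 3600 = 10.904″.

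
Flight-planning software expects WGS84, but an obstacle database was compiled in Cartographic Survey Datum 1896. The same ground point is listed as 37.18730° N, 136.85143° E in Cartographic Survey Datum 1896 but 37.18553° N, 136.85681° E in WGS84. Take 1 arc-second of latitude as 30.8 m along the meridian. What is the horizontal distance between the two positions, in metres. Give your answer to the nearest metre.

Δφ = 37.18553° − 37.18730° = -0.00177°; Δλ = 136.85681° − 136.85143° = +0.00538°.
1° of latitude = 3600 × 30.80 = 110880 m.
ΔN = Δφ × 110880 = -196.3 m; ΔE = Δλ × 110880 × cos(37.18730°) = +0.00538 × 110880 × 0.796664 = 475.2 m.
Distance = √(ΔE² + ΔN²) = √(475.2² + (-196.3)²) = 514.2 m.

514 m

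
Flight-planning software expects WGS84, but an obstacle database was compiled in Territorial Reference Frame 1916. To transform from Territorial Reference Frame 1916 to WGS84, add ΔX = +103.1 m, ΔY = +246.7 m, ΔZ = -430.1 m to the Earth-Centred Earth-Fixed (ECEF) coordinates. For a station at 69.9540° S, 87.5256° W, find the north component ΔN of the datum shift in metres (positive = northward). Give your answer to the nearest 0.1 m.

ΔN = -374.8 m

At φ = -69.9540°, λ = -87.5256°: sin φ = -0.939418, cos φ = 0.342774, sin λ = -0.999068, cos λ = 0.043173.
ΔN = −sin φ cos λ·ΔX − sin φ sin λ·ΔY + cos φ·ΔZ = −(-0.939418)(0.043173)(103.1) − (-0.939418)(-0.999068)(246.7) + (0.342774)(-430.1) = -374.78 m.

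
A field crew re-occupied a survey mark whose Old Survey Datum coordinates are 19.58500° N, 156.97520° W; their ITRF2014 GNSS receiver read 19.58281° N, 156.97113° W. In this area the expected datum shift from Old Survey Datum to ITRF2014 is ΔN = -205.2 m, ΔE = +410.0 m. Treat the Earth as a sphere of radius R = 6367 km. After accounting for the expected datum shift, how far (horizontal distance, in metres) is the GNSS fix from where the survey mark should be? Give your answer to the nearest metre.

41 m

Observed coordinate differences: Δφ = -0.00219°, Δλ = +0.00407°.
Converting to metres (1° lat = 111125 m, cos φ = 0.942145): observed ΔN = -243.4 m, observed ΔE = 426.1 m.
Subtracting the expected shift leaves a residual of -243.4 − (-205.2) = -38.2 m north and 426.1 − (410.0) = 16.1 m east.
Residual distance = √((-38.2)² + 16.1²) = 41.4 m.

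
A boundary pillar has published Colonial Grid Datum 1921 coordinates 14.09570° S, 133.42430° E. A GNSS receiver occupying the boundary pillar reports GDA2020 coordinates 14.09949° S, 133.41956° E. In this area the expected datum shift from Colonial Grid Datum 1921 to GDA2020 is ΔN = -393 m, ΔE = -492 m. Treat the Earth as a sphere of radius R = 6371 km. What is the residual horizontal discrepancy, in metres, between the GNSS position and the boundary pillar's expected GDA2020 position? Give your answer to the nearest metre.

34 m

Observed coordinate differences: Δφ = -0.00379°, Δλ = -0.00474°.
Converting to metres (1° lat = 111195 m, cos φ = 0.969890): observed ΔN = -421.4 m, observed ΔE = -511.2 m.
Subtracting the expected shift leaves a residual of -421.4 − (-393) = -28.4 m north and -511.2 − (-492) = -19.2 m east.
Residual distance = √((-28.4)² + (-19.2)²) = 34.3 m.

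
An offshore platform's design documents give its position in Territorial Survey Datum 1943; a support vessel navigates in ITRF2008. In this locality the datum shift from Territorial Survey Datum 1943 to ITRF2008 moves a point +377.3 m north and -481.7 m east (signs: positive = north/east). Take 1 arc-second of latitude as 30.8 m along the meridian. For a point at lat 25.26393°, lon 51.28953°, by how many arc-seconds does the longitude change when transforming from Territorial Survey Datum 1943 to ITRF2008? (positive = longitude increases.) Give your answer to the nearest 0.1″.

At latitude 25.26393°, cos φ = 0.904351.
1″ of longitude at this latitude = 30.80 × cos φ = 27.8540 m, so Δλ = -481.7 / 27.8540 = -17.294″.

Δλ = -17.3″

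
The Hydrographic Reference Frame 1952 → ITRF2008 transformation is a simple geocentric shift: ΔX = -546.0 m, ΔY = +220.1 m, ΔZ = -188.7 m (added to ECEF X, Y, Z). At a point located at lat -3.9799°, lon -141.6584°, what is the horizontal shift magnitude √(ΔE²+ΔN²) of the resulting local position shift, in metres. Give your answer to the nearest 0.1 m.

538.2 m

The local east axis at (φ, λ) is (−sin λ, cos λ, 0), so ΔE = −sin(-141.6584°)·(-546.0) + cos(-141.6584°)·220.1 = -511.34 m.
The local north axis is (−sin φ cos λ, −sin φ sin λ, cos φ), giving ΔN = 29.723 − 9.477 − 188.245 = -168.00 m.
Horizontal magnitude = √(ΔE² + ΔN²) = √((-511.34)² + (-168.00)²) = 538.23 m.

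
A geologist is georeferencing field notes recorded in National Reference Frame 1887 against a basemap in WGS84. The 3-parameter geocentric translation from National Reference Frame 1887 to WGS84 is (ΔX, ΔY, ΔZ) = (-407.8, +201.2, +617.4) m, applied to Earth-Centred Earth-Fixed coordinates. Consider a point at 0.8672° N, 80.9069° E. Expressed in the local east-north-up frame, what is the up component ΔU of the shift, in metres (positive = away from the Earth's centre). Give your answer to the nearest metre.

At φ = 0.8672°, λ = 80.9069°: sin φ = 0.015135, cos φ = 0.999885, sin λ = 0.987433, cos λ = 0.158039.
ΔU = cos φ cos λ·ΔX + cos φ sin λ·ΔY + sin φ·ΔZ = (0.999885)(0.158039)(-407.8) + (0.999885)(0.987433)(201.2) + (0.015135)(617.4) = 143.55 m.

ΔU = 144 m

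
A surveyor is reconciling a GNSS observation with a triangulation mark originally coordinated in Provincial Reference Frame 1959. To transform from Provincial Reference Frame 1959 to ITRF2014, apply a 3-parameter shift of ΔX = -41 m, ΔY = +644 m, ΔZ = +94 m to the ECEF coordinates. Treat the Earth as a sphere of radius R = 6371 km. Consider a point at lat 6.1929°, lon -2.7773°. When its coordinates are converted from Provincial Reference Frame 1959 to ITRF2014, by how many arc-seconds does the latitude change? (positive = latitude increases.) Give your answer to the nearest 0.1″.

Δφ = 3.3″

sin φ = 0.107876, cos φ = 0.994164, sin λ = -0.048454, cos λ = 0.998825.
North component: ΔN = −sin φ cos λ·ΔX − sin φ sin λ·ΔY + cos φ·ΔZ = −(0.107876)(0.998825)(-41) − (0.107876)(-0.048454)(644) + (0.994164)(94) = 101.24 m.
1° of latitude spans πR/180 = 111195 m, so Δφ = 101.24 / 111195 × 3600 = 3.278″.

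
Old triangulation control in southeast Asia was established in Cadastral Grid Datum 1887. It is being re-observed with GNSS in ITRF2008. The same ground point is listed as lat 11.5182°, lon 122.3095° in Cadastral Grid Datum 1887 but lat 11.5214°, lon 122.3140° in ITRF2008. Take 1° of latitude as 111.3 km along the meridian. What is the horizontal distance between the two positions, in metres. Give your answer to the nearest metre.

Δφ = 11.5214° − 11.5182° = +0.0032°; Δλ = 122.3140° − 122.3095° = +0.0045°.
ΔN = Δφ × 111300 = 356.2 m; ΔE = Δλ × 111300 × cos(11.5182°) = +0.0045 × 111300 × 0.979861 = 490.8 m.
Distance = √(ΔE² + ΔN²) = √(490.8² + 356.2²) = 606.4 m.

606 m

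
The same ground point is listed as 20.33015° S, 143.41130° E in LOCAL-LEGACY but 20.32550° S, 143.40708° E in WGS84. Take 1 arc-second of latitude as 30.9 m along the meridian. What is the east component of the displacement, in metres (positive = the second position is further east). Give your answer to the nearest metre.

Δφ = -20.32550° − -20.33015° = +0.00465°; Δλ = 143.40708° − 143.41130° = -0.00422°.
1° of latitude = 3600 × 30.90 = 111240 m.
ΔN = Δφ × 111240 = 517.3 m; ΔE = Δλ × 111240 × cos(-20.33015°) = -0.00422 × 111240 × 0.937706 = -440.2 m.

ΔE = -440 m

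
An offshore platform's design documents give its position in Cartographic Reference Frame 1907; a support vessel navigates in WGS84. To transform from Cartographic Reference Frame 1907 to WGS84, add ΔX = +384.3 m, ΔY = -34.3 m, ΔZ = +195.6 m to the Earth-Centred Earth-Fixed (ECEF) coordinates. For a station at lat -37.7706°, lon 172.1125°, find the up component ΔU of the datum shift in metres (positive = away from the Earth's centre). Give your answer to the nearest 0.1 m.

ΔU = -424.4 m

The local up (radial) axis is (cos φ cos λ, cos φ sin λ, sin φ), giving ΔU = -300.903 − 3.721 − 119.805 = -424.43 m.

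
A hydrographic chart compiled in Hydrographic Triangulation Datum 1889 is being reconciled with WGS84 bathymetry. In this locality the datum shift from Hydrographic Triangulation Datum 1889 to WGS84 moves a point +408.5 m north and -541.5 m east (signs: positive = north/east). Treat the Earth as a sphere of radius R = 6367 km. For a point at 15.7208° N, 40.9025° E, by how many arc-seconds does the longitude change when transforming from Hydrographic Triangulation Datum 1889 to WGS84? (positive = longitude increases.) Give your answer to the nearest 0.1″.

Δλ = -18.2″

At latitude 15.7208°, cos φ = 0.962593.
One radian of longitude at latitude φ spans R cos φ, so Δλ = ΔE / (R cos φ) = -541.5 / (6367000 × 0.962593) = -8.8353e-05 rad = -18.224″.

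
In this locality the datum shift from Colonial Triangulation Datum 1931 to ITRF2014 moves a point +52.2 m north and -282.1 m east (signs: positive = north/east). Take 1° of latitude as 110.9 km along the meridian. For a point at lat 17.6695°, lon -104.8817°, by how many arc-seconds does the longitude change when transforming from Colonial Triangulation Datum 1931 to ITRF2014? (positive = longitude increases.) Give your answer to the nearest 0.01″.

At latitude 17.6695°, cos φ = 0.952823.
1° of longitude at this latitude = 110.9 × cos φ = 105.67 km, so Δλ = -282.1 / 105668.1 = -0.0026697° = -9.611″.

Δλ = -9.61″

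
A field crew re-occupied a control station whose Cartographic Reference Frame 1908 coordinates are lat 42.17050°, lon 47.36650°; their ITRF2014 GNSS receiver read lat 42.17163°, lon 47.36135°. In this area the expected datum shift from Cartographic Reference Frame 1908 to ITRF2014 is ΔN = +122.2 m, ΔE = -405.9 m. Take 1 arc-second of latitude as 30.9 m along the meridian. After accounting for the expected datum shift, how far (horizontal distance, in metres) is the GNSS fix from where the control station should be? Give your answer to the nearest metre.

Observed coordinate differences: Δφ = +0.00113°, Δλ = -0.00515°.
Converting to metres (1° lat = 111240 m, cos φ = 0.741150): observed ΔN = 125.7 m, observed ΔE = -424.6 m.
Subtracting the expected shift leaves a residual of 125.7 − (122.2) = 3.5 m north and -424.6 − (-405.9) = -18.7 m east.
Residual distance = √(3.5² + (-18.7)²) = 19.0 m.

19 m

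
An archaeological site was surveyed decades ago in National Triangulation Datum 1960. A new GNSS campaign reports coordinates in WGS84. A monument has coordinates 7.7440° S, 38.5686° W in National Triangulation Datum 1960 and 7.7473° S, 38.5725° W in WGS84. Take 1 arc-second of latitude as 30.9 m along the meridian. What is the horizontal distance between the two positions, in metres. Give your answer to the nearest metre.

565 m

Δφ = -7.7473° − -7.7440° = -0.0033°; Δλ = -38.5725° − -38.5686° = -0.0039°.
1° of latitude = 3600 × 30.90 = 111240 m.
ΔN = Δφ × 111240 = -367.1 m; ΔE = Δλ × 111240 × cos(-7.7440°) = -0.0039 × 111240 × 0.990880 = -429.9 m.
Distance = √(ΔE² + ΔN²) = √((-429.9)² + (-367.1)²) = 565.3 m.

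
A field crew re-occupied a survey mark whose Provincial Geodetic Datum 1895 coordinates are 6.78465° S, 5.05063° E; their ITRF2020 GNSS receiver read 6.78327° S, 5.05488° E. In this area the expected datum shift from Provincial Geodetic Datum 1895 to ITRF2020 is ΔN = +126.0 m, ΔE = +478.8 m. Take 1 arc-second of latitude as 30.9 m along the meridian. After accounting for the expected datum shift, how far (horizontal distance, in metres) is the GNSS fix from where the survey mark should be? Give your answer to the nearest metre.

Observed coordinate differences: Δφ = +0.00138°, Δλ = +0.00425°.
Converting to metres (1° lat = 111240 m, cos φ = 0.992997): observed ΔN = 153.5 m, observed ΔE = 469.5 m.
Subtracting the expected shift leaves a residual of 153.5 − (126.0) = 27.5 m north and 469.5 − (478.8) = -9.3 m east.
Residual distance = √(27.5² + (-9.3)²) = 29.1 m.

29 m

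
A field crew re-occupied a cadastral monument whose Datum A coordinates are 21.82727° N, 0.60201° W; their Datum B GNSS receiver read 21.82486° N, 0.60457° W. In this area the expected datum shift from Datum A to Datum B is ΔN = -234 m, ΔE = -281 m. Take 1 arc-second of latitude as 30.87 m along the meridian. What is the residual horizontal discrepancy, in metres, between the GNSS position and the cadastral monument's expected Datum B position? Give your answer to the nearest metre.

Observed coordinate differences: Δφ = -0.00241°, Δλ = -0.00256°.
Converting to metres (1° lat = 111132 m, cos φ = 0.928309): observed ΔN = -267.8 m, observed ΔE = -264.1 m.
Subtracting the expected shift leaves a residual of -267.8 − (-234) = -33.8 m north and -264.1 − (-281) = 16.9 m east.
Residual distance = √((-33.8)² + 16.9²) = 37.8 m.

38 m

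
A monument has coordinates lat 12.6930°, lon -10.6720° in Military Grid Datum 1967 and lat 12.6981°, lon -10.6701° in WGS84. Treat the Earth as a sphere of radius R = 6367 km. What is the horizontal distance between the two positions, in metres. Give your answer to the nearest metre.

603 m

Δφ = 12.6981° − 12.6930° = +0.0051°; Δλ = -10.6701° − -10.6720° = +0.0019°.
1° along a meridian = πR/180 = 111125 m.
ΔN = Δφ × 111125 = 566.7 m; ΔE = Δλ × 111125 × cos(12.6930°) = +0.0019 × 111125 × 0.975561 = 206.0 m.
Distance = √(ΔE² + ΔN²) = √(206.0² + 566.7²) = 603.0 m.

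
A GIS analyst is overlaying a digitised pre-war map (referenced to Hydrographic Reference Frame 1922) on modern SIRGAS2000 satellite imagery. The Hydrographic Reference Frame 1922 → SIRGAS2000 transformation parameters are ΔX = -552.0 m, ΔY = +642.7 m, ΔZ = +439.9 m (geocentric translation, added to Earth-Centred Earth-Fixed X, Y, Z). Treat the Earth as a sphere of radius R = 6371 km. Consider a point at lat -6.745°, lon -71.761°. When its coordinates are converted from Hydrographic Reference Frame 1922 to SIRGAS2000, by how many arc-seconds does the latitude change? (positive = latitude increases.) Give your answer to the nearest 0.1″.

Δφ = 11.2″

sin φ = -0.117451, cos φ = 0.993079, sin λ = -0.949759, cos λ = 0.312981.
North component: ΔN = −sin φ cos λ·ΔX − sin φ sin λ·ΔY + cos φ·ΔZ = −(-0.117451)(0.312981)(-552.0) − (-0.117451)(-0.949759)(642.7) + (0.993079)(439.9) = 344.87 m.
1° of latitude spans πR/180 = 111195 m, so Δφ = 344.87 / 111195 × 3600 = 11.165″.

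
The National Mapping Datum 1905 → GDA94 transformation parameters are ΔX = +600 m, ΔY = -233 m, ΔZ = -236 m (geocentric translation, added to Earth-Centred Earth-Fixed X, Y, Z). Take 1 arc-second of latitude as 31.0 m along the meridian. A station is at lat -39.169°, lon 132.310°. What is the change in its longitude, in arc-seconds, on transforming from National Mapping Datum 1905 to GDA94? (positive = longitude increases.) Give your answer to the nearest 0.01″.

sin φ = -0.631610, cos φ = 0.775286, sin λ = 0.739514, cos λ = -0.673142.
East component: ΔE = −sin λ·ΔX + cos λ·ΔY = −(0.739514)(600) + (-0.673142)(-233) = -286.87 m.
1° of latitude spans 3600 × 31.00 = 111600 m; at latitude φ, 1° of longitude spans that × cos φ = 86522.0 m, so Δλ = -286.87 / 86522.0 × 3600 = -11.936″.

Δλ = -11.94″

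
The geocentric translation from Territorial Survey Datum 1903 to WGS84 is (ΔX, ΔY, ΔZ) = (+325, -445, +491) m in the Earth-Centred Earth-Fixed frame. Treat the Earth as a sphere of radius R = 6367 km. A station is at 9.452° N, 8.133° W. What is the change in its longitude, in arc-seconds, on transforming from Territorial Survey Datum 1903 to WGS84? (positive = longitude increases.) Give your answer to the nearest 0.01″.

sin φ = 0.164221, cos φ = 0.986424, sin λ = -0.141471, cos λ = 0.989942.
East component: ΔE = −sin λ·ΔX + cos λ·ΔY = −(-0.141471)(325) + (0.989942)(-445) = -394.55 m.
1° of latitude spans πR/180 = 111125 m; at latitude φ, 1° of longitude spans that × cos φ = 109616.4 m, so Δλ = -394.55 / 109616.4 × 3600 = -12.958″.

Δλ = -12.96″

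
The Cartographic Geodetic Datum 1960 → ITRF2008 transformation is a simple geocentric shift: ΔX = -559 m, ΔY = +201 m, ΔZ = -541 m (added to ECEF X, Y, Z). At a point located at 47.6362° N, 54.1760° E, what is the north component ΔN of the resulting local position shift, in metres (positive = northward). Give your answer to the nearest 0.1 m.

The local north axis is (−sin φ cos λ, −sin φ sin λ, cos φ), giving ΔN = 241.748 − 120.419 − 364.545 = -243.22 m.

ΔN = -243.2 m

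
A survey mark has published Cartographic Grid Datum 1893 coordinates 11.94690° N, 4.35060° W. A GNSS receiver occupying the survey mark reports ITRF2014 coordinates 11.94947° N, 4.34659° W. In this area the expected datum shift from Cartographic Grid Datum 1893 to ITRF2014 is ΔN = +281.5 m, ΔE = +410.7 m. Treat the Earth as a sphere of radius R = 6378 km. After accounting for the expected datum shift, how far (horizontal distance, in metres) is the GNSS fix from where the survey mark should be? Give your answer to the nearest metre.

26 m

Observed coordinate differences: Δφ = +0.00257°, Δλ = +0.00401°.
Converting to metres (1° lat = 111317 m, cos φ = 0.978340): observed ΔN = 286.1 m, observed ΔE = 436.7 m.
Subtracting the expected shift leaves a residual of 286.1 − (281.5) = 4.6 m north and 436.7 − (410.7) = 26.0 m east.
Residual distance = √(4.6² + 26.0²) = 26.4 m.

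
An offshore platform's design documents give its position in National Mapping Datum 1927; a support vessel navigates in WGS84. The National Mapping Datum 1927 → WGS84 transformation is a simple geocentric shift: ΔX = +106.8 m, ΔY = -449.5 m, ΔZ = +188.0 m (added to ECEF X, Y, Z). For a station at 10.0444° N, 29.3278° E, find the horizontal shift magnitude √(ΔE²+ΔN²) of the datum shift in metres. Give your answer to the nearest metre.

The local east axis at (φ, λ) is (−sin λ, cos λ, 0), so ΔE = −sin(29.3278°)·106.8 + cos(29.3278°)·(-449.5) = -444.20 m.
The local north axis is (−sin φ cos λ, −sin φ sin λ, cos φ), giving ΔN = -16.240 + 38.400 + 185.119 = 207.28 m.
Horizontal magnitude = √(ΔE² + ΔN²) = √((-444.20)² + 207.28²) = 490.18 m.

490 m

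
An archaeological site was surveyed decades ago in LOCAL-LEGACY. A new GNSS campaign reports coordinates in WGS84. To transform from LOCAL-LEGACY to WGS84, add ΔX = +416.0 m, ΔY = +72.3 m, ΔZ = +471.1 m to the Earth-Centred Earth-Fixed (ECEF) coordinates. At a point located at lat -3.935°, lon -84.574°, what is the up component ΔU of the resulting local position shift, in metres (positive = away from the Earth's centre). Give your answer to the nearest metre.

The local up (radial) axis is (cos φ cos λ, cos φ sin λ, sin φ), giving ΔU = 39.244 − 71.806 − 32.329 = -64.89 m.

ΔU = -65 m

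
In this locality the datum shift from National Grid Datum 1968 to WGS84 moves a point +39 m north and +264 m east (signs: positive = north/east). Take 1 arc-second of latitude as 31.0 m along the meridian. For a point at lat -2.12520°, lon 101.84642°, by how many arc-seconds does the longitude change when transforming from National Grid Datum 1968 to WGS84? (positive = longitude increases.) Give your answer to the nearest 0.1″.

Δλ = 8.5″

At latitude -2.12520°, cos φ = 0.999312.
1″ of longitude at this latitude = 31.00 × cos φ = 30.9787 m, so Δλ = 264.0 / 30.9787 = 8.522″.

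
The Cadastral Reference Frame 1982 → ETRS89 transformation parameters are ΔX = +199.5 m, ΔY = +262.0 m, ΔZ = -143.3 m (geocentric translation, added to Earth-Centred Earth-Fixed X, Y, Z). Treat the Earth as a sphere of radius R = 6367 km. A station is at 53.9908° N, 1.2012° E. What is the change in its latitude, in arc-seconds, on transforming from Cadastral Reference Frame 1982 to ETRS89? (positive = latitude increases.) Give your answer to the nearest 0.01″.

Δφ = -8.10″

sin φ = 0.808923, cos φ = 0.587915, sin λ = 0.020963, cos λ = 0.999780.
North component: ΔN = −sin φ cos λ·ΔX − sin φ sin λ·ΔY + cos φ·ΔZ = −(0.808923)(0.999780)(199.5) − (0.808923)(0.020963)(262.0) + (0.587915)(-143.3) = -250.04 m.
1° of latitude spans πR/180 = 111125 m, so Δφ = -250.04 / 111125 × 3600 = -8.100″.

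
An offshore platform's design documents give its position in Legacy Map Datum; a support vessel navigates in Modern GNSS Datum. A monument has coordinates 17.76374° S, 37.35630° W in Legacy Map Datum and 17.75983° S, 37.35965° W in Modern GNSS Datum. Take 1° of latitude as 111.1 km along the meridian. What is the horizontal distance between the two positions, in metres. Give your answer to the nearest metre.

Δφ = -17.75983° − -17.76374° = +0.00391°; Δλ = -37.35965° − -37.35630° = -0.00335°.
ΔN = Δφ × 111100 = 434.4 m; ΔE = Δλ × 111100 × cos(-17.76374°) = -0.00335 × 111100 × 0.952323 = -354.4 m.
Distance = √(ΔE² + ΔN²) = √((-354.4)² + 434.4²) = 560.7 m.

561 m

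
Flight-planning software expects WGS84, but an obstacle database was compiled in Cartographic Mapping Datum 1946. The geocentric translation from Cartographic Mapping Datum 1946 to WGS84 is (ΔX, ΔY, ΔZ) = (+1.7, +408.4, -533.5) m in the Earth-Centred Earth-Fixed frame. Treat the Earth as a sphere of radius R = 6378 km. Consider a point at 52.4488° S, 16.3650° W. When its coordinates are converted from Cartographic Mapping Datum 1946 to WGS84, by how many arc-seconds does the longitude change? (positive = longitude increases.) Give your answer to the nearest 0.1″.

Δλ = 20.8″

sin φ = -0.792809, cos φ = 0.609470, sin λ = -0.281755, cos λ = 0.959486.
East component: ΔE = −sin λ·ΔX + cos λ·ΔY = −(-0.281755)(1.7) + (0.959486)(408.4) = 392.33 m.
1° of latitude spans πR/180 = 111317 m; at latitude φ, 1° of longitude spans that × cos φ = 67844.4 m, so Δλ = 392.33 / 67844.4 × 3600 = 20.818″.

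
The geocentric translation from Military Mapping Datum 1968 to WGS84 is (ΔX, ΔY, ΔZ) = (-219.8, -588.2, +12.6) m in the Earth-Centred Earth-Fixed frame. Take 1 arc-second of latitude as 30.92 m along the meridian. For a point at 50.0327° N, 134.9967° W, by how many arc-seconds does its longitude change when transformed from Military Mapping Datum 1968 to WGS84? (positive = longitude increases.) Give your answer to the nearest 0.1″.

sin φ = 0.766411, cos φ = 0.642350, sin λ = -0.707148, cos λ = -0.707066.
East component: ΔE = −sin λ·ΔX + cos λ·ΔY = −(-0.707148)(-219.8) + (-0.707066)(-588.2) = 260.47 m.
1° of latitude spans 3600 × 30.92 = 111312 m; at latitude φ, 1° of longitude spans that × cos φ = 71501.3 m, so Δλ = 260.47 / 71501.3 × 3600 = 13.114″.

Δλ = 13.1″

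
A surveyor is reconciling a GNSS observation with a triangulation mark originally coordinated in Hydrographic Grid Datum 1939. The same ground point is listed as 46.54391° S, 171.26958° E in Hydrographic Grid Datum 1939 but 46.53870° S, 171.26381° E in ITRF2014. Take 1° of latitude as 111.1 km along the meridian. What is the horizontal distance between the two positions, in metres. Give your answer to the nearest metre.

Δφ = -46.53870° − -46.54391° = +0.00521°; Δλ = 171.26381° − 171.26958° = -0.00577°.
ΔN = Δφ × 111100 = 578.8 m; ΔE = Δλ × 111100 × cos(-46.54391°) = -0.00577 × 111100 × 0.687798 = -440.9 m.
Distance = √(ΔE² + ΔN²) = √((-440.9)² + 578.8²) = 727.6 m.

728 m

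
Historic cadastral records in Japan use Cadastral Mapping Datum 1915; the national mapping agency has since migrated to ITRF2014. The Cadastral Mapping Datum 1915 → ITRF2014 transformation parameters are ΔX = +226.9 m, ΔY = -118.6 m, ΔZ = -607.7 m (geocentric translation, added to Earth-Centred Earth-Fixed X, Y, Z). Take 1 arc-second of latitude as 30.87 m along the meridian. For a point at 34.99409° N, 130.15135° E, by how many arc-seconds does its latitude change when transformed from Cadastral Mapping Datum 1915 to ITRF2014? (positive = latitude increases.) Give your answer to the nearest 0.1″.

Δφ = -11.7″

sin φ = 0.573492, cos φ = 0.819211, sin λ = 0.764344, cos λ = -0.644809.
North component: ΔN = −sin φ cos λ·ΔX − sin φ sin λ·ΔY + cos φ·ΔZ = −(0.573492)(-0.644809)(226.9) − (0.573492)(0.764344)(-118.6) + (0.819211)(-607.7) = -361.94 m.
1° of latitude spans 3600 × 30.87 = 111132 m, so Δφ = -361.94 / 111132 × 3600 = -11.725″.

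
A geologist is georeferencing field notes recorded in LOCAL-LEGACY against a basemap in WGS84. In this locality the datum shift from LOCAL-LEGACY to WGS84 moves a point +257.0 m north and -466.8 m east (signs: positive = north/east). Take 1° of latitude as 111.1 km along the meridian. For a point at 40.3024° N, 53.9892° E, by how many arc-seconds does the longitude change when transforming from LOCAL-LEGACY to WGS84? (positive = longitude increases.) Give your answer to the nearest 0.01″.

At latitude 40.3024°, cos φ = 0.762641.
1° of longitude at this latitude = 111.1 × cos φ = 84.73 km, so Δλ = -466.8 / 84729.4 = -0.0055093° = -19.833″.

Δλ = -19.83″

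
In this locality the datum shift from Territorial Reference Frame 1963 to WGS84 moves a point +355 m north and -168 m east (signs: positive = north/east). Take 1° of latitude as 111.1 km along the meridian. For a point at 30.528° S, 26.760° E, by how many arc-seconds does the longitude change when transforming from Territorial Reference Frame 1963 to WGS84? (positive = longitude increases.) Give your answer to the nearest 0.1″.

Δλ = -6.3″

At latitude -30.528°, cos φ = 0.861381.
1° of longitude at this latitude = 111.1 × cos φ = 95.70 km, so Δλ = -168.0 / 95699.4 = -0.0017555° = -6.320″.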